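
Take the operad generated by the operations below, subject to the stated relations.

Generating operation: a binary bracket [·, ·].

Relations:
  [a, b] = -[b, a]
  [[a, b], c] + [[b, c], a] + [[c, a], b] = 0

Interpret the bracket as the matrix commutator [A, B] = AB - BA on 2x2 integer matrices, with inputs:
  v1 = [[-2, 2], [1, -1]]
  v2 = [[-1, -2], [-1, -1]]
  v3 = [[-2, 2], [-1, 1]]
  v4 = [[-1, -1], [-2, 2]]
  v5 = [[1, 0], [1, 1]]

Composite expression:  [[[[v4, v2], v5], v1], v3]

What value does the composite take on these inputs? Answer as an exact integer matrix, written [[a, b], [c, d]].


[[12, 24], [30, -12]]

[v4, v2] = [[-3, 6], [-3, 3]]
[[v4, v2], v5] = [[6, 0], [6, -6]]
[[[v4, v2], v5], v1] = [[-12, 24], [-18, 12]]
[[[[v4, v2], v5], v1], v3] = [[12, 24], [30, -12]]


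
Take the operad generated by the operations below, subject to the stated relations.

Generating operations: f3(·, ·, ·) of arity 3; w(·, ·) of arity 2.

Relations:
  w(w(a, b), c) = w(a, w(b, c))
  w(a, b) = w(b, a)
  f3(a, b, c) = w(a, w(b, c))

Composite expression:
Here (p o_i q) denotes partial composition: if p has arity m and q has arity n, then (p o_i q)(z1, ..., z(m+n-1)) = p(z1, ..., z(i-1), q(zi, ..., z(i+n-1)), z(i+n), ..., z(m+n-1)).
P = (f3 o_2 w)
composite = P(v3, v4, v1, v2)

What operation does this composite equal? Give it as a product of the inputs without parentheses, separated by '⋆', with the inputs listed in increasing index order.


v1 ⋆ v2 ⋆ v3 ⋆ v4

With f3 associative and commutative, the v-input set is all that matters.
w(v4, v1) linearizes to v4 ⋆ v1
f3(v3, w(v4, v1), v2) linearizes to v3 ⋆ v4 ⋆ v1 ⋆ v2
rearranged into index order: v1 ⋆ v2 ⋆ v3 ⋆ v4


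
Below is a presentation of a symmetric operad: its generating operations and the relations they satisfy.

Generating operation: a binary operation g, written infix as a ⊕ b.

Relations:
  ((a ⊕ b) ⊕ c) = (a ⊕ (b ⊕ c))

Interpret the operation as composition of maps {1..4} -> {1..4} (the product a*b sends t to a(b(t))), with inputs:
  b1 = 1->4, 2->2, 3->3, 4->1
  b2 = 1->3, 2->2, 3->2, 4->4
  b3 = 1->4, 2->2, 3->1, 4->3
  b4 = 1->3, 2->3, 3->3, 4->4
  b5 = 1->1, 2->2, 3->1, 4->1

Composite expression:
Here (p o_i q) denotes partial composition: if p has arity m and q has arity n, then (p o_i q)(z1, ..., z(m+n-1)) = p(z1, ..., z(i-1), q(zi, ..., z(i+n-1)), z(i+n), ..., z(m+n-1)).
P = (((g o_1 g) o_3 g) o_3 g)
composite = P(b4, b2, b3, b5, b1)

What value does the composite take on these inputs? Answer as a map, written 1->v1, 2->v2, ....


(b4 ⊕ b2) = 1->3, 2->3, 3->3, 4->4
(b3 ⊕ b5) = 1->4, 2->2, 3->4, 4->4
((b3 ⊕ b5) ⊕ b1) = 1->4, 2->2, 3->4, 4->4
((b4 ⊕ b2) ⊕ ((b3 ⊕ b5) ⊕ b1)) = 1->4, 2->3, 3->4, 4->4

1->4, 2->3, 3->4, 4->4


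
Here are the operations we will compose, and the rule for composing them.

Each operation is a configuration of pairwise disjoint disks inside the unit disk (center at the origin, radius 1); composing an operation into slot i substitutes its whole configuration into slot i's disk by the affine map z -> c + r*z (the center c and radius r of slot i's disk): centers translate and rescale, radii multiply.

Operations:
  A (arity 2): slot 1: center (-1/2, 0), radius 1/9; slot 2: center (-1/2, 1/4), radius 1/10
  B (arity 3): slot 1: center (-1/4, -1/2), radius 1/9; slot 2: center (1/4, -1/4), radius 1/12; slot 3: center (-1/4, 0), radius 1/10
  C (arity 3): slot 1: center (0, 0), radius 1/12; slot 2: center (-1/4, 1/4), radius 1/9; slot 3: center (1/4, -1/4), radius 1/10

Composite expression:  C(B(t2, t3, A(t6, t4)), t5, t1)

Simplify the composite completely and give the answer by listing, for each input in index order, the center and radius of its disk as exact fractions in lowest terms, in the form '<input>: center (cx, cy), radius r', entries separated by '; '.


t1: center (1/4, -1/4), radius 1/10; t2: center (-1/48, -1/24), radius 1/108; t3: center (1/48, -1/48), radius 1/144; t4: center (-1/40, 1/480), radius 1/1200; t5: center (-1/4, 1/4), radius 1/9; t6: center (-1/40, 0), radius 1/1080

Below C, radii multiply path by path; the t-disk centers shift.
tracing t2 down its 2-map path: center (-1/48, -1/24), radius 1/108
tracing t3 down its 2-map path: center (1/48, -1/48), radius 1/144
tracing t6 down its 3-map path: center (-1/40, 0), radius 1/1080
tracing t4 down its 3-map path: center (-1/40, 1/480), radius 1/1200
tracing t5 down its 1-map path: center (-1/4, 1/4), radius 1/9
tracing t1 down its 1-map path: center (1/4, -1/4), radius 1/10


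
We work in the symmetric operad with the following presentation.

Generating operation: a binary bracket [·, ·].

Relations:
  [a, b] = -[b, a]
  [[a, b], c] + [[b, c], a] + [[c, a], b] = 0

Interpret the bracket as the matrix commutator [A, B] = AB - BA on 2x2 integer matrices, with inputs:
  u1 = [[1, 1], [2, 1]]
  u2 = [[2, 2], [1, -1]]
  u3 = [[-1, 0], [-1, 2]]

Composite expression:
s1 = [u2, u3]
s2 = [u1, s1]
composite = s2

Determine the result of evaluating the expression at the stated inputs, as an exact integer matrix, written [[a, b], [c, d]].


[[-12, 4], [-8, 12]]

[u2, u3] = [[-2, 6], [0, 2]]
[u1, [u2, u3]] = [[-12, 4], [-8, 12]]


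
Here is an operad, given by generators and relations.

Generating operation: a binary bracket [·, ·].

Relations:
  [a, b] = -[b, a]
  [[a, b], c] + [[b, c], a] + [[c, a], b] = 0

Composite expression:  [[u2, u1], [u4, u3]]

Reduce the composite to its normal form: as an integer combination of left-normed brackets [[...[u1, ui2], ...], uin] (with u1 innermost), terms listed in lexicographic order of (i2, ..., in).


[[[u1, u2], u3], u4] - [[[u1, u2], u4], u3]

Antisymmetry and Jacobi reduce to u1-anchored left-normed brackets.
Composite bracket: [[u2, u1], [u4, u3]]
Expanding via [a, b] = ab - ba: 8 signed words (2^3 = 8).
The u1-initial words carry the normal form:
  u1u2u3u4 appears with sign +1, giving the term +[[[u1, u2], u3], u4]
  u1u2u4u3 appears with sign -1, giving the term -[[[u1, u2], u4], u3]


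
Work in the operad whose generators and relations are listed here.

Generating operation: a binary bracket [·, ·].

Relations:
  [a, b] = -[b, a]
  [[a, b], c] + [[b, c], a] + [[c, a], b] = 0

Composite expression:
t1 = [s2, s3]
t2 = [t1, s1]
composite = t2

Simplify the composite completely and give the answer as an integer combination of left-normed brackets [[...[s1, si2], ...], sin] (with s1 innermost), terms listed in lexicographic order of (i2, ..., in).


-[[s1, s2], s3] + [[s1, s3], s2]

Skip Jacobi rewriting: expand, keep s1-initial words, read off terms.
Composite bracket: [[s2, s3], s1]
Each bracket splits as ab - ba, giving 4 signed words (2^2 = 4).
Coefficients come from the s1-initial words:
  from s1s2s3, sign -1: term -[[s1, s2], s3]
  from s1s3s2, sign +1: term +[[s1, s3], s2]


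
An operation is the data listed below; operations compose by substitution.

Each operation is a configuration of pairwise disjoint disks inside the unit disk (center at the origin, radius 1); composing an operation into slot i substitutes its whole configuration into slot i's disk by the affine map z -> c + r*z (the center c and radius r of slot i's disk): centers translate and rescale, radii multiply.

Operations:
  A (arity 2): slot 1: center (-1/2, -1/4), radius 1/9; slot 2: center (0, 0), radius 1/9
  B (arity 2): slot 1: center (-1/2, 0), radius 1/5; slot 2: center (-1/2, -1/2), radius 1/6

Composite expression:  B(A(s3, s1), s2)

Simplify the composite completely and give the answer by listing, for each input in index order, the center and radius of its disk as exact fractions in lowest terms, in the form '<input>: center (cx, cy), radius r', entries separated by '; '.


Each s-disk chains the slot maps above it in B; radii multiply.
s3: after 2 affine steps, its disk has center (-3/5, -1/20), radius 1/45
s1: after 2 affine steps, its disk has center (-1/2, 0), radius 1/45
s2: after 1 affine step, its disk has center (-1/2, -1/2), radius 1/6

s1: center (-1/2, 0), radius 1/45; s2: center (-1/2, -1/2), radius 1/6; s3: center (-3/5, -1/20), radius 1/45


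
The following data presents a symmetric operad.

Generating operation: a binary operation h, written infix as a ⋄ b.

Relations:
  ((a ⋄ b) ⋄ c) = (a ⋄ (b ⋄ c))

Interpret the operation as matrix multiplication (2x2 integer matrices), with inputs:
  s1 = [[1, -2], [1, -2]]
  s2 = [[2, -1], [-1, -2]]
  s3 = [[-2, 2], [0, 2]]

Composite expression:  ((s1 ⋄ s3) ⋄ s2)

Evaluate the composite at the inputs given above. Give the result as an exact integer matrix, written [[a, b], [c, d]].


[[-2, 6], [-2, 6]]


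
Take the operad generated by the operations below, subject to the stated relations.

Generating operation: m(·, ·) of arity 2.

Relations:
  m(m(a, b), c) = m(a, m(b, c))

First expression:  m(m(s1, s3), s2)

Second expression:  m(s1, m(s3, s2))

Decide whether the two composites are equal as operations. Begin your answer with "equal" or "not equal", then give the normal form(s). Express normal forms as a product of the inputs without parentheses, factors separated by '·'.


equal; the common form is s1 · s3 · s2


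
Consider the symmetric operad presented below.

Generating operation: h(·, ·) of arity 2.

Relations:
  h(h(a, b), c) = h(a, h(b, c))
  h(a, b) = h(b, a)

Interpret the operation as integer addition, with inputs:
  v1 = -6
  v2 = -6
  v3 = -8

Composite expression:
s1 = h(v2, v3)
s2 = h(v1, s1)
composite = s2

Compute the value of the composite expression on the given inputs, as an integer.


-20

h(v2, v3) = -14
h(v1, h(v2, v3)) = -20


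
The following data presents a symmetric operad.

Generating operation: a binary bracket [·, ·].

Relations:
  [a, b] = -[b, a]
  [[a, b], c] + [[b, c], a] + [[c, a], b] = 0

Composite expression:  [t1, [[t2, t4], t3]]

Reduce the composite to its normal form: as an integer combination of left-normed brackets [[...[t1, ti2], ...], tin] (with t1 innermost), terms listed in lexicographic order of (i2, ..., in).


Left-normed coefficients sit on the t1-initial expansion words.
Composite bracket: [t1, [[t2, t4], t3]]
Full expansion: 8 signed words from ab - ba (2^3 = 8).
Keep just the words that open with t1:
  from t1t2t4t3, sign +1: term +[[[t1, t2], t4], t3]
  from t1t3t2t4, sign -1: term -[[[t1, t3], t2], t4]
  from t1t3t4t2, sign +1: term +[[[t1, t3], t4], t2]
  from t1t4t2t3, sign -1: term -[[[t1, t4], t2], t3]

[[[t1, t2], t4], t3] - [[[t1, t3], t2], t4] + [[[t1, t3], t4], t2] - [[[t1, t4], t2], t3]


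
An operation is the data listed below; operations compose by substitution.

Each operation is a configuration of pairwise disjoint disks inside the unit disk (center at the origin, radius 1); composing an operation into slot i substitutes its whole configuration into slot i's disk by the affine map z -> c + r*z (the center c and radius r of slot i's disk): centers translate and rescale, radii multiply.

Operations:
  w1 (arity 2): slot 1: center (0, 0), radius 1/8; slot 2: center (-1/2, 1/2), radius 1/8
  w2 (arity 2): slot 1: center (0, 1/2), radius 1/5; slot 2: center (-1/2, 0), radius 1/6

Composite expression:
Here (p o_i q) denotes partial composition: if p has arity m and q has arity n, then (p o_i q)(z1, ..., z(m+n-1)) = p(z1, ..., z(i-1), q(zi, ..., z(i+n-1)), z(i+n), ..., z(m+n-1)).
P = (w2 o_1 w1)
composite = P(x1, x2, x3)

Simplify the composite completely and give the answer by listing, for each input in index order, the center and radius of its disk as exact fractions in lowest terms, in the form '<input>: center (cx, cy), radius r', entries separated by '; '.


x1: center (0, 1/2), radius 1/40; x2: center (-1/10, 3/5), radius 1/40; x3: center (-1/2, 0), radius 1/6

Follow each x-input down from w2: c' goes to c + r*c', radius to r*r'.
input x1: composing its 2 substitution steps yields center (0, 1/2), radius 1/40
input x2: composing its 2 substitution steps yields center (-1/10, 3/5), radius 1/40
input x3: composing its 1 substitution step yields center (-1/2, 0), radius 1/6


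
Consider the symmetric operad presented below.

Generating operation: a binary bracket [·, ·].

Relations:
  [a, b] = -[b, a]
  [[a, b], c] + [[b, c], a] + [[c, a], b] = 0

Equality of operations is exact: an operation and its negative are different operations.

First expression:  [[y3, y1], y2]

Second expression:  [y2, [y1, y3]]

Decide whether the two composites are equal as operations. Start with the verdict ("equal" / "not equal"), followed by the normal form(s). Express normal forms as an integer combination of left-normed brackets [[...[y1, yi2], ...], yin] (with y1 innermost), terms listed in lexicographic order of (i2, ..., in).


equal: each reduces to -[[y1, y3], y2]

Normal form of the first expression: -[[y1, y3], y2]
Normal form of the second expression: -[[y1, y3], y2]
The forms coincide; equal.


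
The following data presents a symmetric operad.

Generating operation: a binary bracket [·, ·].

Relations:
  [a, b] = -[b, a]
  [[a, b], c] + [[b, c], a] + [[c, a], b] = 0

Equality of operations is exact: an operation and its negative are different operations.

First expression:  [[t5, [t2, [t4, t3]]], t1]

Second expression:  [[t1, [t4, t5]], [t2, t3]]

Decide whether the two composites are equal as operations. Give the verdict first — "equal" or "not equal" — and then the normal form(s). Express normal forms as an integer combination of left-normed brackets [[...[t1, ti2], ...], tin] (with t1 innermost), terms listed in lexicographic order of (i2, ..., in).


not equal — first -[[[[t1, t2], t3], t4], t5] + [[[[t1, t2], t4], t3], t5] + [[[[t1, t3], t4], t2], t5] - [[[[t1, t4], t3], t2], t5] + [[[[t1, t5], t2], t3], t4] - [[[[t1, t5], t2], t4], t3] - [[[[t1, t5], t3], t4], t2] + [[[[t1, t5], t4], t3], t2], second [[[[t1, t4], t5], t2], t3] - [[[[t1, t4], t5], t3], t2] - [[[[t1, t5], t4], t2], t3] + [[[[t1, t5], t4], t3], t2]

The first expression reduces to -[[[[t1, t2], t3], t4], t5] + [[[[t1, t2], t4], t3], t5] + [[[[t1, t3], t4], t2], t5] - [[[[t1, t4], t3], t2], t5] + [[[[t1, t5], t2], t3], t4] - [[[[t1, t5], t2], t4], t3] - [[[[t1, t5], t3], t4], t2] + [[[[t1, t5], t4], t3], t2]
The second expression reduces to [[[[t1, t4], t5], t2], t3] - [[[[t1, t4], t5], t3], t2] - [[[[t1, t5], t4], t2], t3] + [[[[t1, t5], t4], t3], t2]
Distinct normal forms: not equal.


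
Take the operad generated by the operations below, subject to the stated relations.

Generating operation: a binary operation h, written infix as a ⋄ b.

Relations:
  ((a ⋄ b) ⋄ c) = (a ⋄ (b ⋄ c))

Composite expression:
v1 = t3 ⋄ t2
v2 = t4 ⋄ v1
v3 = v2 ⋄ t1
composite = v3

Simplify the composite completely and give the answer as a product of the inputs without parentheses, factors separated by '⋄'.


Key point: h is associative — brackets drop, the t-order remains.
(t3 ⋄ t2) flattens to t3 ⋄ t2
(t4 ⋄ (t3 ⋄ t2)) flattens to t4 ⋄ t3 ⋄ t2
((t4 ⋄ (t3 ⋄ t2)) ⋄ t1) flattens to t4 ⋄ t3 ⋄ t2 ⋄ t1

t4 ⋄ t3 ⋄ t2 ⋄ t1


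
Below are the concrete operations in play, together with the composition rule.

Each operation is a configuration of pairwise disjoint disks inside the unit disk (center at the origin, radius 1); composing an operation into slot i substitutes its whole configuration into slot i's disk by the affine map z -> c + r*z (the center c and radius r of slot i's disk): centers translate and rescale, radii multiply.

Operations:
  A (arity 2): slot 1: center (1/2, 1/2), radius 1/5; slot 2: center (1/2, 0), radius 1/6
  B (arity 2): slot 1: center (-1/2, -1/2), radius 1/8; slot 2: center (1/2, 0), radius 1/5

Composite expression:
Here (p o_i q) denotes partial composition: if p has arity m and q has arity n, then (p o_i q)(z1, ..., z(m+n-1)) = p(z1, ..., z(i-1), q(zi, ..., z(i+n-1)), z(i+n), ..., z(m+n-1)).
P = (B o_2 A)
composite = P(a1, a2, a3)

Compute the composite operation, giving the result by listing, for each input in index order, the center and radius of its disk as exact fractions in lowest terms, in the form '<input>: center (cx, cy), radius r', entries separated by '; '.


a1: center (-1/2, -1/2), radius 1/8; a2: center (3/5, 1/10), radius 1/25; a3: center (3/5, 0), radius 1/30

Each a-disk chains the slot maps above it in B; radii multiply.
for a1, the 1-step affine chain lands on center (-1/2, -1/2), radius 1/8
for a2, the 2-step affine chain lands on center (3/5, 1/10), radius 1/25
for a3, the 2-step affine chain lands on center (3/5, 0), radius 1/30


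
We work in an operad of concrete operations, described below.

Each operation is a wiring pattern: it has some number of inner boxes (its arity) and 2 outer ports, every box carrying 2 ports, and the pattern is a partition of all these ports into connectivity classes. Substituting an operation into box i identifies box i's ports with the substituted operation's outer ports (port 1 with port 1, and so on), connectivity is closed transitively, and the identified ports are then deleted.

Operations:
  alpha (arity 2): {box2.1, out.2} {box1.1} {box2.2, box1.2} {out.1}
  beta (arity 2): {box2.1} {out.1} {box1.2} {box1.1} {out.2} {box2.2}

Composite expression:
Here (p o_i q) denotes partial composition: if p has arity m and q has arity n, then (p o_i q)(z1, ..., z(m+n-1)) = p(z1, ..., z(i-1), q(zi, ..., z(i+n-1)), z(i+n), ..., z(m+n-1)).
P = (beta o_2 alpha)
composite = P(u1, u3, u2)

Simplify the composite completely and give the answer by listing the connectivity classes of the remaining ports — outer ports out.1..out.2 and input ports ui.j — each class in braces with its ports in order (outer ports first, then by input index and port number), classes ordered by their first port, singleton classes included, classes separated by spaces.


{out.1} {out.2} {u1.1} {u1.2} {u2.1} {u2.2, u3.2} {u3.1}

Two ports join when wires chain via beta-identified ports.
alpha over (u3, u2) gives {out.1} {out.2, u2.1} {u2.2, u3.2} {u3.1}, out.j being that stage's outer ports
beta over (u1, u3, u2) gives {out.1} {out.2} {u1.1} {u1.2} {u2.1} {u2.2, u3.2} {u3.1}, out.j being that stage's outer ports


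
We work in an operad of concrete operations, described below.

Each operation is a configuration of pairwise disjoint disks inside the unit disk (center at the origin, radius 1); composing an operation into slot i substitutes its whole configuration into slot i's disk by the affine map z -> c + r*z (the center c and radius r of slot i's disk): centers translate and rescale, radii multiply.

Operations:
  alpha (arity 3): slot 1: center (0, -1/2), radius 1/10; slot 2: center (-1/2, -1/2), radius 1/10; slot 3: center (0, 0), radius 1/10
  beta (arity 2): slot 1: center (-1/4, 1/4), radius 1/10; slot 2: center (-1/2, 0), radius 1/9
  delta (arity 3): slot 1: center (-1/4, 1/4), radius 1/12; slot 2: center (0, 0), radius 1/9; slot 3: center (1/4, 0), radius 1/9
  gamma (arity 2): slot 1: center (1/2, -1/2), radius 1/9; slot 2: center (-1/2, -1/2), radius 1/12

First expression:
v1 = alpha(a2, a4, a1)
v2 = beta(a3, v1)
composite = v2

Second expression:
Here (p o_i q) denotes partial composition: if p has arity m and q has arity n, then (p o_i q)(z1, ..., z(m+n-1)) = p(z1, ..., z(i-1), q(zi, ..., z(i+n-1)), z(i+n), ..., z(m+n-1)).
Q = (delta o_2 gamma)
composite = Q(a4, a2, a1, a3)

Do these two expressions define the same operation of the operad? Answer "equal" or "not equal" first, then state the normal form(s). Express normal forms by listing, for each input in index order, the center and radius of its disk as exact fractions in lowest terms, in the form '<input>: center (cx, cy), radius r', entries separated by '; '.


not equal; first: a1: center (-1/2, 0), radius 1/90; a2: center (-1/2, -1/18), radius 1/90; a3: center (-1/4, 1/4), radius 1/10; a4: center (-5/9, -1/18), radius 1/90; second: a1: center (-1/18, -1/18), radius 1/108; a2: center (1/18, -1/18), radius 1/81; a3: center (1/4, 0), radius 1/9; a4: center (-1/4, 1/4), radius 1/12

The first composite normalizes to a1: center (-1/2, 0), radius 1/90; a2: center (-1/2, -1/18), radius 1/90; a3: center (-1/4, 1/4), radius 1/10; a4: center (-5/9, -1/18), radius 1/90
The second composite normalizes to a1: center (-1/18, -1/18), radius 1/108; a2: center (1/18, -1/18), radius 1/81; a3: center (1/4, 0), radius 1/9; a4: center (-1/4, 1/4), radius 1/12
Different reductions; not equal.


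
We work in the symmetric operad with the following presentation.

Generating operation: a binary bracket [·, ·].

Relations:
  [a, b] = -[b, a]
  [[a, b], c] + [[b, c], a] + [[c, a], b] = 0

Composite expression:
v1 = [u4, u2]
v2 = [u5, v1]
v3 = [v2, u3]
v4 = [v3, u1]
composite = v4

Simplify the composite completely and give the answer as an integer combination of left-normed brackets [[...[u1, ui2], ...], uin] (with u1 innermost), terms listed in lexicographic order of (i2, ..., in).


-[[[[u1, u2], u4], u5], u3] + [[[[u1, u3], u2], u4], u5] - [[[[u1, u3], u4], u2], u5] - [[[[u1, u3], u5], u2], u4] + [[[[u1, u3], u5], u4], u2] + [[[[u1, u4], u2], u5], u3] + [[[[u1, u5], u2], u4], u3] - [[[[u1, u5], u4], u2], u3]

A multilinear Lie element is pinned by u1-initial words (u1 innermost).
Composite bracket: [[[u5, [u4, u2]], u3], u1]
Under [a, b] = ab - ba we get 16 signed associative words (2^4 = 16).
Words beginning with u1 determine it all:
  u1u2u4u5u3 appears with sign -1, giving the term -[[[[u1, u2], u4], u5], u3]
  u1u3u2u4u5 appears with sign +1, giving the term +[[[[u1, u3], u2], u4], u5]
  u1u3u4u2u5 appears with sign -1, giving the term -[[[[u1, u3], u4], u2], u5]
  u1u3u5u2u4 appears with sign -1, giving the term -[[[[u1, u3], u5], u2], u4]
  u1u3u5u4u2 appears with sign +1, giving the term +[[[[u1, u3], u5], u4], u2]
  u1u4u2u5u3 appears with sign +1, giving the term +[[[[u1, u4], u2], u5], u3]
  u1u5u2u4u3 appears with sign +1, giving the term +[[[[u1, u5], u2], u4], u3]
  u1u5u4u2u3 appears with sign -1, giving the term -[[[[u1, u5], u4], u2], u3]


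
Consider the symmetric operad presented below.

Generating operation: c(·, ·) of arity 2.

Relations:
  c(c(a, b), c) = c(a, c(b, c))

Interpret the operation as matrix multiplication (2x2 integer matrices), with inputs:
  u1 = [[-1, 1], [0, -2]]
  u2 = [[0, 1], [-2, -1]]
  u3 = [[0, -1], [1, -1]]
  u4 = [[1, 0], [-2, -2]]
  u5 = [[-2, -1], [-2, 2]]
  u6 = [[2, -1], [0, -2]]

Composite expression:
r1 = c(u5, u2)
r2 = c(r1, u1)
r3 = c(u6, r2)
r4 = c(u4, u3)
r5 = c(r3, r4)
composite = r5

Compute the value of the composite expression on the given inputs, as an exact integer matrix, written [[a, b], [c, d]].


c(u5, u2) = [[2, -1], [-4, -4]]
c(c(u5, u2), u1) = [[-2, 4], [4, 4]]
c(u6, c(c(u5, u2), u1)) = [[-8, 4], [-8, -8]]
c(u4, u3) = [[0, -1], [-2, 4]]
c(c(u6, c(c(u5, u2), u1)), c(u4, u3)) = [[-8, 24], [16, -24]]

[[-8, 24], [16, -24]]


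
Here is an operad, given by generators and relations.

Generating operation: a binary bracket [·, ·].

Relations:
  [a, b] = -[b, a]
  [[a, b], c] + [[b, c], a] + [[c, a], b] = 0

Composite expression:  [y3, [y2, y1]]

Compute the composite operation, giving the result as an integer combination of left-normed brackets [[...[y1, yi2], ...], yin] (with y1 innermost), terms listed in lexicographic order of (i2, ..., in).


[[y1, y2], y3]

Antisymmetry and Jacobi reduce to y1-anchored left-normed brackets.
Composite bracket: [y3, [y2, y1]]
Each bracket splits as ab - ba, giving 4 signed words (2^2 = 4).
Coefficients come from the y1-initial words:
  y1y2y3 (sign +1) contributes +[[y1, y2], y3]


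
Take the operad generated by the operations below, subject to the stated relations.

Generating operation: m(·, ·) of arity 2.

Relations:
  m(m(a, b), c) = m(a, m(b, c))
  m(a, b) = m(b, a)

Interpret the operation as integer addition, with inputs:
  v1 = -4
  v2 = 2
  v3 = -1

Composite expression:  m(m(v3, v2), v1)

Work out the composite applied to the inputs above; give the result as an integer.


m(v3, v2) = 1
m(m(v3, v2), v1) = -3

-3


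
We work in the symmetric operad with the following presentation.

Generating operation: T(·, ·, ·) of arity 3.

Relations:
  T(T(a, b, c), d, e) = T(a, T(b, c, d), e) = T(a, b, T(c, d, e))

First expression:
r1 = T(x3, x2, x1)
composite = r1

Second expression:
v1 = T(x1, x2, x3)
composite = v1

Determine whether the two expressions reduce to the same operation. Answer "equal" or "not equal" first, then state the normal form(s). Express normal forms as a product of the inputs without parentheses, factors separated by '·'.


not equal; the first gives x3 · x2 · x1 and the second x1 · x2 · x3

In normal form, the first expression is x3 · x2 · x1
In normal form, the second expression is x1 · x2 · x3
Different reductions; not equal.


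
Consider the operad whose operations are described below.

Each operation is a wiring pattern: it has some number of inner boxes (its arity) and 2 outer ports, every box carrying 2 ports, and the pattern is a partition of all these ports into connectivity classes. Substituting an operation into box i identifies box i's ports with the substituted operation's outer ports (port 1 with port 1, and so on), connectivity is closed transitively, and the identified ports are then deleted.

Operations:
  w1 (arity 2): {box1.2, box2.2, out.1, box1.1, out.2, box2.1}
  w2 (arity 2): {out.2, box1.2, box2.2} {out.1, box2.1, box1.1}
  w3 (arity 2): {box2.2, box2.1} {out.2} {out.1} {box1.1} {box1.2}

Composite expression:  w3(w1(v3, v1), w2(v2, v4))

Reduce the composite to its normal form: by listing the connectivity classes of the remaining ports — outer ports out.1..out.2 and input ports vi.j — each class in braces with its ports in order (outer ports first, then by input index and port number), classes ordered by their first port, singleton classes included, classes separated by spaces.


{out.1} {out.2} {v1.1, v1.2, v3.1, v3.2} {v2.1, v2.2, v4.1, v4.2}

Connectivity passes through glued w3-boundaries; trace each wire chain.
the subtree at w1 composes to {out.1, out.2, v1.1, v1.2, v3.1, v3.2} on (v3, v1); out.j = own outer ports
the subtree at w2 composes to {out.1, v2.1, v4.1} {out.2, v2.2, v4.2} on (v2, v4); out.j = own outer ports
the subtree at w3 composes to {out.1} {out.2} {v1.1, v1.2, v3.1, v3.2} {v2.1, v2.2, v4.1, v4.2} on (v3, v1, v2, v4); out.j = own outer ports


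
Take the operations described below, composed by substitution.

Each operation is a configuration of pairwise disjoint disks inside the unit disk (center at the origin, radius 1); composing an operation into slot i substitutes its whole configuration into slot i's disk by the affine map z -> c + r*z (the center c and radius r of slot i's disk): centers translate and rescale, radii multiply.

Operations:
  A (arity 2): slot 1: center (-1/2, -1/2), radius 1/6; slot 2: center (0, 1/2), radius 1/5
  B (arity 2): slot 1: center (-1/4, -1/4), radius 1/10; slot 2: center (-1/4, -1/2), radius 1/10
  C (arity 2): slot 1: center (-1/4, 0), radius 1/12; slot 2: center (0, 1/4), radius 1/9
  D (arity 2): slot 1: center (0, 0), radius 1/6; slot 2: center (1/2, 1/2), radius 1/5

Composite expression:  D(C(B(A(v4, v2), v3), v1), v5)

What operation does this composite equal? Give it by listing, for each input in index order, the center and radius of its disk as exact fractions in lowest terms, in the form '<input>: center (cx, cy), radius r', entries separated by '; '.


v1: center (0, 1/24), radius 1/54; v2: center (-13/288, -1/360), radius 1/3600; v3: center (-13/288, -1/144), radius 1/720; v4: center (-11/240, -1/240), radius 1/4320; v5: center (1/2, 1/2), radius 1/5

Nesting under D composes maps z -> c + r*z down each v-path.
input v4: composing its 4 substitution steps yields center (-11/240, -1/240), radius 1/4320
input v2: composing its 4 substitution steps yields center (-13/288, -1/360), radius 1/3600
input v3: composing its 3 substitution steps yields center (-13/288, -1/144), radius 1/720
input v1: composing its 2 substitution steps yields center (0, 1/24), radius 1/54
input v5: composing its 1 substitution step yields center (1/2, 1/2), radius 1/5


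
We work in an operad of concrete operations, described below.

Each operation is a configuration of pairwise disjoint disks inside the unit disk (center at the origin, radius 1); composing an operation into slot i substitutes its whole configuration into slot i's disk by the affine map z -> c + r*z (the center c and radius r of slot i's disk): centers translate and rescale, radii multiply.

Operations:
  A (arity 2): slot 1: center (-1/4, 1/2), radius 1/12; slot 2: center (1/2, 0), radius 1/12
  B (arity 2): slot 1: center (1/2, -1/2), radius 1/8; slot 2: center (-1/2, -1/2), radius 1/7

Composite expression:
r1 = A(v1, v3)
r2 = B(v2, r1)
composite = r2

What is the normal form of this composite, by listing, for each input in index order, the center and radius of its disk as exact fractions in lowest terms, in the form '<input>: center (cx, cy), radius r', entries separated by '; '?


v1: center (-15/28, -3/7), radius 1/84; v2: center (1/2, -1/2), radius 1/8; v3: center (-3/7, -1/2), radius 1/84

Only the slot chain above each v matters under B; compose those maps.
v2: after 1 affine step, its disk has center (1/2, -1/2), radius 1/8
v1: after 2 affine steps, its disk has center (-15/28, -3/7), radius 1/84
v3: after 2 affine steps, its disk has center (-3/7, -1/2), radius 1/84


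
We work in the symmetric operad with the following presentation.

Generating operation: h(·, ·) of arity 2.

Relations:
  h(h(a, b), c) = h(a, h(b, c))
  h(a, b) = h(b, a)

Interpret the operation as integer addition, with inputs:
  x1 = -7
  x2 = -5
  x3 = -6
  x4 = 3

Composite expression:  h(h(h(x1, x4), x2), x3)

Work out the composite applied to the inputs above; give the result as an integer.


-15

h(x1, x4) = -4
h(h(x1, x4), x2) = -9
h(h(h(x1, x4), x2), x3) = -15


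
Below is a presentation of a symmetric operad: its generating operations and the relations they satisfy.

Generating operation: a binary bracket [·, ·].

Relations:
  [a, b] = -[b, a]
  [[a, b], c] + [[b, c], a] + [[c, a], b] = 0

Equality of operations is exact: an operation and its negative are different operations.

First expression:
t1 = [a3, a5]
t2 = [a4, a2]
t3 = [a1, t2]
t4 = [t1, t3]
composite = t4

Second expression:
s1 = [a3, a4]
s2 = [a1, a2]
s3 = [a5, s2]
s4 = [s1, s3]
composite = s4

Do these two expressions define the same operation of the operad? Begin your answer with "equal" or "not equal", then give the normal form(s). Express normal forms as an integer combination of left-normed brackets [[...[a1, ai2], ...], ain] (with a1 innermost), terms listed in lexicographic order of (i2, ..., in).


Reducing the first expression gives [[[[a1, a2], a4], a3], a5] - [[[[a1, a2], a4], a5], a3] - [[[[a1, a4], a2], a3], a5] + [[[[a1, a4], a2], a5], a3]
Reducing the second expression gives [[[[a1, a2], a5], a3], a4] - [[[[a1, a2], a5], a4], a3]
They disagree, so not equal.

not equal: they reduce to [[[[a1, a2], a4], a3], a5] - [[[[a1, a2], a4], a5], a3] - [[[[a1, a4], a2], a3], a5] + [[[[a1, a4], a2], a5], a3] and [[[[a1, a2], a5], a3], a4] - [[[[a1, a2], a5], a4], a3]


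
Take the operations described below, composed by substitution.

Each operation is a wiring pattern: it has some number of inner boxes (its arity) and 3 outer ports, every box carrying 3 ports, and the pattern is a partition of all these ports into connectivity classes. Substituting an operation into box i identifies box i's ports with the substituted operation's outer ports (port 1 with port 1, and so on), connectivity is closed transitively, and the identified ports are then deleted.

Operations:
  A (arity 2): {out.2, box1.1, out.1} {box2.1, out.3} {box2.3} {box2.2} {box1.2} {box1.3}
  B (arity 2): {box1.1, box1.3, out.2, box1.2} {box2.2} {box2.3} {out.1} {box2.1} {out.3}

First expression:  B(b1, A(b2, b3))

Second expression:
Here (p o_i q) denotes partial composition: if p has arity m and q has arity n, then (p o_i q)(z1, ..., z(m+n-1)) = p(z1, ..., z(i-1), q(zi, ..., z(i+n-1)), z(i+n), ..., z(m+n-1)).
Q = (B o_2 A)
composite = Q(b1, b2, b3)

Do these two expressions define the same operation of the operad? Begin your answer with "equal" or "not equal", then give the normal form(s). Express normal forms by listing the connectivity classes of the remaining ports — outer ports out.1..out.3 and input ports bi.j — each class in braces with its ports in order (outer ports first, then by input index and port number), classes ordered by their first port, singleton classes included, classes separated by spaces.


equal: each reduces to {out.1} {out.2, b1.1, b1.2, b1.3} {out.3} {b2.1} {b2.2} {b2.3} {b3.1} {b3.2} {b3.3}

The first expression reduces to {out.1} {out.2, b1.1, b1.2, b1.3} {out.3} {b2.1} {b2.2} {b2.3} {b3.1} {b3.2} {b3.3}
The second expression reduces to {out.1} {out.2, b1.1, b1.2, b1.3} {out.3} {b2.1} {b2.2} {b2.3} {b3.1} {b3.2} {b3.3}
The normal forms match — equal.


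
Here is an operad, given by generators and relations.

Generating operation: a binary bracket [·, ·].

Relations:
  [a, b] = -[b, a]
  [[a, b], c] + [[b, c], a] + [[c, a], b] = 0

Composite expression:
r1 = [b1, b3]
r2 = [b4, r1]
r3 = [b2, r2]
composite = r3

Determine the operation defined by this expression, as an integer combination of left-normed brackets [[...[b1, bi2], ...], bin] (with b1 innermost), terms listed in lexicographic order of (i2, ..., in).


[[[b1, b3], b4], b2]

A multilinear Lie element is pinned by b1-initial words (b1 innermost).
Composite bracket: [b2, [b4, [b1, b3]]]
Full expansion: 8 signed words from ab - ba (2^3 = 8).
Only words starting with b1 matter:
  from b1b3b4b2, sign +1: term +[[[b1, b3], b4], b2]


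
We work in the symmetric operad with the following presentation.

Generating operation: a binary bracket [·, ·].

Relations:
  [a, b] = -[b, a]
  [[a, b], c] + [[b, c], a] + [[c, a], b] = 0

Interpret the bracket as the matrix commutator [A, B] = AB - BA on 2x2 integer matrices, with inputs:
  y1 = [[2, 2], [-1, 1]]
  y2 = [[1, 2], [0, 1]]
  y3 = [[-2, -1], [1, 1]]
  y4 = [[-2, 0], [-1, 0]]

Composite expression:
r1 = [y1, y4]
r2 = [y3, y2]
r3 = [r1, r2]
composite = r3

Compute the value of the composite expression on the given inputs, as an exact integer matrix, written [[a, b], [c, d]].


[[18, 40], [-12, -18]]

[y1, y4] = [[-2, 4], [3, 2]]
[y3, y2] = [[-2, -6], [0, 2]]
[[y1, y4], [y3, y2]] = [[18, 40], [-12, -18]]


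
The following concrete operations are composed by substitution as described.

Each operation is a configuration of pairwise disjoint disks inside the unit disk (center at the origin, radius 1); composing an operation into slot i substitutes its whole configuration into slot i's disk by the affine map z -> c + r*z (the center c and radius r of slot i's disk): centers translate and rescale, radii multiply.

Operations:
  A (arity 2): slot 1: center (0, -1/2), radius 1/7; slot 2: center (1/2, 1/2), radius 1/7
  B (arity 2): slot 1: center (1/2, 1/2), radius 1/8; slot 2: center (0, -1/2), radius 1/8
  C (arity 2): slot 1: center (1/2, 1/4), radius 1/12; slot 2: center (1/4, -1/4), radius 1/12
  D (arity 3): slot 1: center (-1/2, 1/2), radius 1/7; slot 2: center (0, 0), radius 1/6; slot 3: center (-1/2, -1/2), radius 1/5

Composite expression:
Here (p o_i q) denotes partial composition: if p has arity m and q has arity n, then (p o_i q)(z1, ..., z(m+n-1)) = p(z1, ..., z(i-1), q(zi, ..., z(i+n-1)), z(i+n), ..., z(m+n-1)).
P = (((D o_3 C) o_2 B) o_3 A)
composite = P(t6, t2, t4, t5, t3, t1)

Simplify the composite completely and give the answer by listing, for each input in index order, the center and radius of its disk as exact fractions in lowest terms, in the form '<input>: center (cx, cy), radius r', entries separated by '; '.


t1: center (-9/20, -11/20), radius 1/60; t2: center (1/12, 1/12), radius 1/48; t3: center (-2/5, -9/20), radius 1/60; t4: center (0, -3/32), radius 1/336; t5: center (1/96, -7/96), radius 1/336; t6: center (-1/2, 1/2), radius 1/7

Affine substitution under D: radii multiply and t-centers shift.
t6 passes through 1 substitution, ending at center (-1/2, 1/2), radius 1/7
t2 passes through 2 substitutions, ending at center (1/12, 1/12), radius 1/48
t4 passes through 3 substitutions, ending at center (0, -3/32), radius 1/336
t5 passes through 3 substitutions, ending at center (1/96, -7/96), radius 1/336
t3 passes through 2 substitutions, ending at center (-2/5, -9/20), radius 1/60
t1 passes through 2 substitutions, ending at center (-9/20, -11/20), radius 1/60


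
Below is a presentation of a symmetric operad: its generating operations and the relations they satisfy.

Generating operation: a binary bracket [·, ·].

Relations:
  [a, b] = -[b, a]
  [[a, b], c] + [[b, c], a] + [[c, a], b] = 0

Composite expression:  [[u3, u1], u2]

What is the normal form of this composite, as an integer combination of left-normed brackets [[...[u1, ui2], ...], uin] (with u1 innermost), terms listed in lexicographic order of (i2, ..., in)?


-[[u1, u3], u2]

Expand each bracket as ab - ba; the u1-initial words give the coefficients.
Composite bracket: [[u3, u1], u2]
Full expansion: 4 signed words from ab - ba (2^2 = 4).
Keep just the words that open with u1:
  the word u1u3u2 carries sign -1 and contributes -[[u1, u3], u2]


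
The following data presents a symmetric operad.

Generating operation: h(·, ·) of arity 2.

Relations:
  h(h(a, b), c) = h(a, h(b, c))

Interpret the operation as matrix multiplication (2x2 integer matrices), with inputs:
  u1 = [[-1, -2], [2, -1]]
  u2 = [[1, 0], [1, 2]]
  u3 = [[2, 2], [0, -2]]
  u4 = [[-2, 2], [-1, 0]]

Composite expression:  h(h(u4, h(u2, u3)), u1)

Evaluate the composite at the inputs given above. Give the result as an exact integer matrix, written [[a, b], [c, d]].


[[-16, 8], [-2, 6]]

h(u2, u3) = [[2, 2], [2, -2]]
h(u4, h(u2, u3)) = [[0, -8], [-2, -2]]
h(h(u4, h(u2, u3)), u1) = [[-16, 8], [-2, 6]]


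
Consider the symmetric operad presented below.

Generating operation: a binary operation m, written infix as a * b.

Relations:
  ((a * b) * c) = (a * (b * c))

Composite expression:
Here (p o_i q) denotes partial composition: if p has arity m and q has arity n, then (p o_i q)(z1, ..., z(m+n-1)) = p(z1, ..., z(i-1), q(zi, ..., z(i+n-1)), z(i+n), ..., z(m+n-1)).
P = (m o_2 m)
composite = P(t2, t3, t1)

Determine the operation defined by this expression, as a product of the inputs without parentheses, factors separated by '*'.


Associativity of m dissolves the nesting; only the t-input order survives.
(t3 * t1) unparenthesizes to t3 * t1
(t2 * (t3 * t1)) unparenthesizes to t2 * t3 * t1

t2 * t3 * t1


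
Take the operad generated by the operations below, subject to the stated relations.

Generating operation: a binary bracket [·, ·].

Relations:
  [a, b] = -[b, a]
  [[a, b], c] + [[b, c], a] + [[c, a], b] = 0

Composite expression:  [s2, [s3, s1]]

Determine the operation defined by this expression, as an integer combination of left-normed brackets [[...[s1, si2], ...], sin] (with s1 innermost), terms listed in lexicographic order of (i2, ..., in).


Expand each bracket as ab - ba; the s1-initial words give the coefficients.
Composite bracket: [s2, [s3, s1]]
Applying ab - ba throughout gives 4 signed words (2^2 = 4).
Coefficients come from the s1-initial words:
  s1s3s2 (sign +1) contributes +[[s1, s3], s2]

[[s1, s3], s2]


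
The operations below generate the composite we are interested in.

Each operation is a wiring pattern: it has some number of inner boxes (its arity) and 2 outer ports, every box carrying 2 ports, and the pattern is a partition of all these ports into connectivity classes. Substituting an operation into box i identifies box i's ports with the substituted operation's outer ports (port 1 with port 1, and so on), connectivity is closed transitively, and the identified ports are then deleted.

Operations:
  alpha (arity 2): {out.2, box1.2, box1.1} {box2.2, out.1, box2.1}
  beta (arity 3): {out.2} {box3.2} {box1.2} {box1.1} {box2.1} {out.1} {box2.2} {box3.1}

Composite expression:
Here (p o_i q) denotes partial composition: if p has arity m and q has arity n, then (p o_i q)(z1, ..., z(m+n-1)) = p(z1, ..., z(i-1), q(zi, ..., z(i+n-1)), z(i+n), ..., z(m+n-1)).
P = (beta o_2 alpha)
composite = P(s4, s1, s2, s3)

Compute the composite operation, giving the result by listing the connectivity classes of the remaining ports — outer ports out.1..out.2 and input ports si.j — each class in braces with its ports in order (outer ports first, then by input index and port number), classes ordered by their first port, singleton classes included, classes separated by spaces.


{out.1} {out.2} {s1.1, s1.2} {s2.1, s2.2} {s3.1} {s3.2} {s4.1} {s4.2}

Connectivity passes through glued beta-boundaries; trace each wire chain.
stage alpha: inputs (s1, s2), connectivity {out.1, s2.1, s2.2} {out.2, s1.1, s1.2}, out.j its boundary
stage beta: inputs (s4, s1, s2, s3), connectivity {out.1} {out.2} {s1.1, s1.2} {s2.1, s2.2} {s3.1} {s3.2} {s4.1} {s4.2}, out.j its boundary
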